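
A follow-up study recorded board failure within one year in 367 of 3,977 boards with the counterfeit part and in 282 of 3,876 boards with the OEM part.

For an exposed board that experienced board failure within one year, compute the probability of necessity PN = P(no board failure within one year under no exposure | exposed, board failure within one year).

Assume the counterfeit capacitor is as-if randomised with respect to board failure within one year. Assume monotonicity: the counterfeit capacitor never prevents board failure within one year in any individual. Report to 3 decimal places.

p₁ = P(outcome | exposed) = 367/3977 = 0.092281
p₀ = P(outcome | unexposed) = 282/3876 = 0.072755
Under exogeneity and monotonicity, PN = (p₁ − p₀) / p₁.
PN = (0.092281 − 0.072755) / 0.092281 = 0.019525 / 0.092281 ≈ 0.2116

PN ≈ 0.212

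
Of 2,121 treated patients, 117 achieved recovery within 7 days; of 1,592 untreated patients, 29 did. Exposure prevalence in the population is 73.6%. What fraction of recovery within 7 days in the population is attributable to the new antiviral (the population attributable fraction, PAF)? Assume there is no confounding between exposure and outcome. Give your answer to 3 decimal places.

p₁ = P(outcome | exposed) = 117/2121 = 0.055163
p₀ = P(outcome | unexposed) = 29/1592 = 0.018216
Overall risk P(Y=1) = π·p₁ + (1−π)·p₀ = 0.736×0.055163 + 0.264×0.018216 = 0.045409.
Under exogeneity, PAF = [P(Y=1) − p₀] / P(Y=1).
PAF = (0.045409 − 0.018216) / 0.045409 ≈ 0.5988

PAF ≈ 0.599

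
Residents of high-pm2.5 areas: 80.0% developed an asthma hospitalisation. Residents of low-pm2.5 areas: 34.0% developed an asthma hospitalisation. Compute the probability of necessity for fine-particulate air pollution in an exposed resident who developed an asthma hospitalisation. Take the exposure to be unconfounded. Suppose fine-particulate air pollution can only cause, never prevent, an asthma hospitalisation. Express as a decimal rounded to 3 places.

p₁ = 0.8, p₀ = 0.34.
Under exogeneity and monotonicity, PN = (p₁ − p₀) / p₁.
PN = (0.8 − 0.34) / 0.8 = 0.46 / 0.8 ≈ 0.5750

PN ≈ 0.575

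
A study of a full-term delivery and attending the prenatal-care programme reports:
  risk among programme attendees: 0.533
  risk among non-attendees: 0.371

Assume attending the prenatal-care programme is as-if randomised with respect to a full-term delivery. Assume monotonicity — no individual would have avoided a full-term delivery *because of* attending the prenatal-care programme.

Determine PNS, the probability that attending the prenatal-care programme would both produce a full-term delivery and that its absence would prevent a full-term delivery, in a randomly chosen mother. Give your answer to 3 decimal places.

Let p₁ = 0.533, p₀ = 0.371.
Under exogeneity and monotonicity, PNS = p₁ − p₀.
PNS = 0.533 − 0.371 = 0.162

PNS ≈ 0.162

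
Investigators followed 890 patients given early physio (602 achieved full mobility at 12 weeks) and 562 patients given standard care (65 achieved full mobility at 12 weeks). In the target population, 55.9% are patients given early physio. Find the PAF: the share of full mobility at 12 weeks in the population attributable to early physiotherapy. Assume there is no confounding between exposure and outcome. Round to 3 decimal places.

PAF ≈ 0.730

p₁ = P(outcome | exposed) = 602/890 = 0.6764
p₀ = P(outcome | unexposed) = 65/562 = 0.11566
Overall risk P(Y=1) = π·p₁ + (1−π)·p₀ = 0.559×0.6764 + 0.441×0.11566 = 0.42912.
Under exogeneity, PAF = [P(Y=1) − p₀] / P(Y=1).
PAF = (0.42912 − 0.11566) / 0.42912 ≈ 0.7305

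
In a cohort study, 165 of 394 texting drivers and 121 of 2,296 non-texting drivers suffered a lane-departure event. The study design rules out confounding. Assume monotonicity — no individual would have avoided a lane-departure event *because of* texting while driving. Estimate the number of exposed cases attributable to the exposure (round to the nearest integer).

about 144 cases

p₁ = P(outcome | exposed) = 165/394 = 0.41878
p₀ = P(outcome | unexposed) = 121/2296 = 0.0527
PN = (p₁ − p₀)/p₁ = (0.41878 − 0.0527) / 0.41878 ≈ 0.87416.
Attributable cases ≈ PN × (exposed cases) = 0.87416 × 165 ≈ 144.24.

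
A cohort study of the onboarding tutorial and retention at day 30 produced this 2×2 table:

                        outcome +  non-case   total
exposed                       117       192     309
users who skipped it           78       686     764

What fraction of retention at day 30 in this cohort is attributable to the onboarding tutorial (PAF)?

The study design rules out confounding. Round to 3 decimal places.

p₁ = P(outcome | exposed) = 117/309 = 0.37864
p₀ = P(outcome | unexposed) = 78/764 = 0.10209
Exposure prevalence π = 309/1073 = 0.28798; overall risk P(Y=1) = 0.18173.
Under exogeneity, PAF = [P(Y=1) − p₀]/P(Y=1).
PAF = (0.18173 − 0.10209) / 0.18173 ≈ 0.4382

PAF ≈ 0.438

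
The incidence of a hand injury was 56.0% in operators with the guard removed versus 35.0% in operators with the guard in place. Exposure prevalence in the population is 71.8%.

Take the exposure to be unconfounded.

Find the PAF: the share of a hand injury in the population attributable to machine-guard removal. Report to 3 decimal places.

p₁ = 0.56, p₀ = 0.35.
Overall risk P(Y=1) = π·p₁ + (1−π)·p₀ = 0.718×0.56 + 0.282×0.35 = 0.50078.
Under exogeneity, PAF = [P(Y=1) − p₀] / P(Y=1).
PAF = (0.50078 − 0.35) / 0.50078 ≈ 0.3011

PAF ≈ 0.301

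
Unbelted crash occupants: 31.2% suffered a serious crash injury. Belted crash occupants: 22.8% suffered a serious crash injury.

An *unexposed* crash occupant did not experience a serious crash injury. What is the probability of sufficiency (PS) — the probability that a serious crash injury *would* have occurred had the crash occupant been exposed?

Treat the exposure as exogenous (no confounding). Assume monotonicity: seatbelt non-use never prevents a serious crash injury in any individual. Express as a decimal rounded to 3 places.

PS ≈ 0.109

p₁ = 0.312, p₀ = 0.228.
Under exogeneity and monotonicity, PS = (p₁ − p₀) / (1 − p₀).
PS = (0.312 − 0.228) / (1 − 0.228) = 0.084 / 0.772 ≈ 0.1088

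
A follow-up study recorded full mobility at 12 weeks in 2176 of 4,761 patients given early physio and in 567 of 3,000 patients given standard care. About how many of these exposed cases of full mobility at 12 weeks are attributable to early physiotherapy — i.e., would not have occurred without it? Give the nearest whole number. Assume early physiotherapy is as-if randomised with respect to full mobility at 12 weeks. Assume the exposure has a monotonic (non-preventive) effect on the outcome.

about 1276 cases

p₁ = P(outcome | exposed) = 2176/4761 = 0.45705
p₀ = P(outcome | unexposed) = 567/3000 = 0.189
PN = (p₁ − p₀)/p₁ = (0.45705 − 0.189) / 0.45705 ≈ 0.58648.
Attributable cases ≈ PN × (exposed cases) = 0.58648 × 2176 ≈ 1276.17.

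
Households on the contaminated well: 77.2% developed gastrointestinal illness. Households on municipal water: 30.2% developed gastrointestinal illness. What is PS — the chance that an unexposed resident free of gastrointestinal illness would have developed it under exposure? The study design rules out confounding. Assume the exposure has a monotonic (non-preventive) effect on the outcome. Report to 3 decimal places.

PS ≈ 0.673

p₁ = 0.772, p₀ = 0.302.
Under exogeneity and monotonicity, PS = (p₁ − p₀) / (1 − p₀).
PS = (0.772 − 0.302) / (1 − 0.302) = 0.47 / 0.698 ≈ 0.6734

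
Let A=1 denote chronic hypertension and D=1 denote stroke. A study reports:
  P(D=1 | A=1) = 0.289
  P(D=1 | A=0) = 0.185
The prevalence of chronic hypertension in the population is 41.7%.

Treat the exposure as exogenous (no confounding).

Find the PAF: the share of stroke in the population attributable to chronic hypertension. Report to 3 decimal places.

PAF ≈ 0.190

Let p₁ = 0.289, p₀ = 0.185.
Overall risk P(Y=1) = π·p₁ + (1−π)·p₀ = 0.417×0.289 + 0.583×0.185 = 0.22837.
Under exogeneity, PAF = [P(Y=1) − p₀] / P(Y=1).
PAF = (0.22837 − 0.185) / 0.22837 ≈ 0.1899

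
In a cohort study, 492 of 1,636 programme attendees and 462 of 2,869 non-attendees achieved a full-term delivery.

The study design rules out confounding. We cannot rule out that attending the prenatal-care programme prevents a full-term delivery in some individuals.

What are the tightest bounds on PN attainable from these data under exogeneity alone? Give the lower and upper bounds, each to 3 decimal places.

p₁ = P(outcome | exposed) = 492/1636 = 0.30073
p₀ = P(outcome | unexposed) = 462/2869 = 0.16103
Under exogeneity alone the bounds on PN are max{0,(p₁−p₀)/p₁} ≤ PN ≤ min{1,(1−p₀)/p₁}.
  lower = (p₁ − p₀)/p₁ = 0.1397 / 0.30073 ≈ 0.4645
  upper = min{1, (1 − p₀)/p₁} = 0.83897 / 0.30073 ≈ 2.7897 → capped at 1

0.465 ≤ PN ≤ 1.000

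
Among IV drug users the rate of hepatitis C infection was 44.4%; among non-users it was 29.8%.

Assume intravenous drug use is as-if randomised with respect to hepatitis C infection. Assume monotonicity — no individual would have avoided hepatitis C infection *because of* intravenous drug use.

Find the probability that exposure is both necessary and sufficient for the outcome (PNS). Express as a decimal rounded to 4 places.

p₁ = 0.444, p₀ = 0.298.
Under exogeneity and monotonicity, PNS = p₁ − p₀.
PNS = 0.444 − 0.298 = 0.146

PNS ≈ 0.1460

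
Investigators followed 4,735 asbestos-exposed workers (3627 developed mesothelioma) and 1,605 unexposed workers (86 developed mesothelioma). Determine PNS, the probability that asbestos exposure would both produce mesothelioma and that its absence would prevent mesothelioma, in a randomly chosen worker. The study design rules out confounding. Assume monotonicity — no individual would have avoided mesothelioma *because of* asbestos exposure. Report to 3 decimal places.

p₁ = P(outcome | exposed) = 3627/4735 = 0.766
p₀ = P(outcome | unexposed) = 86/1605 = 0.053583
Under exogeneity and monotonicity, PNS = p₁ − p₀.
PNS = 0.766 − 0.053583 = 0.71242

PNS ≈ 0.712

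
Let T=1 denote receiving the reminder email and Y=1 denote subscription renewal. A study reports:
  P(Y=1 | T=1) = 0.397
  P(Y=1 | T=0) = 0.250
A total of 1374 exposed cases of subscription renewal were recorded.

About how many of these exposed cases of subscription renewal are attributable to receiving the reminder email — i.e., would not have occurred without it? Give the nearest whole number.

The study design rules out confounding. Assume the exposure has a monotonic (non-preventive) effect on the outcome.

Let p₁ = 0.397, p₀ = 0.25.
PN = (p₁ − p₀)/p₁ = (0.397 − 0.25) / 0.397 ≈ 0.37028.
Attributable cases ≈ PN × (exposed cases) = 0.37028 × 1374 ≈ 508.76.

about 509 cases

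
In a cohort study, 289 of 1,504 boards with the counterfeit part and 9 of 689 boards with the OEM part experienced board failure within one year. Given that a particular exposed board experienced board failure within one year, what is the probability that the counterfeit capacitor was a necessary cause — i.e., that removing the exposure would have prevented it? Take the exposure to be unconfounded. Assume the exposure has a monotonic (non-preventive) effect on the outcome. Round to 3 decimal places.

p₁ = P(outcome | exposed) = 289/1504 = 0.19215
p₀ = P(outcome | unexposed) = 9/689 = 0.013062
Under exogeneity and monotonicity, PN = (p₁ − p₀) / p₁.
PN = (0.19215 − 0.013062) / 0.19215 = 0.17909 / 0.19215 ≈ 0.9320

PN ≈ 0.932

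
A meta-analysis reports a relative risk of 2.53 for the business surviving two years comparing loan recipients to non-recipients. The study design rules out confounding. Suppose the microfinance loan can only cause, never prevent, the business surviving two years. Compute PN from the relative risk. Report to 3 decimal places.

Under exogeneity and monotonicity, PN = (RR − 1) / RR = 1 − 1/RR.
PN = (2.53 − 1) / 2.53 = 1.53 / 2.53 ≈ 0.6047

PN ≈ 0.605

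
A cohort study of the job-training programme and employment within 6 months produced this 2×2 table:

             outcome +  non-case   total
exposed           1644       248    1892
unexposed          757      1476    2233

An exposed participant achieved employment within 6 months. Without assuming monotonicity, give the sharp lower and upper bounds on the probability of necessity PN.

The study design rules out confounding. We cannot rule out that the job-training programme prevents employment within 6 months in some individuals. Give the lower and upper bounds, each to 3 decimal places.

0.610 ≤ PN ≤ 0.761

p₁ = P(outcome | exposed) = 1644/1892 = 0.86892
p₀ = P(outcome | unexposed) = 757/2233 = 0.33901
Under exogeneity alone the bounds on PN are max{0,(p₁−p₀)/p₁} ≤ PN ≤ min{1,(1−p₀)/p₁}.
  lower = (p₁ − p₀)/p₁ = 0.52992 / 0.86892 ≈ 0.6099
  upper = min{1, (1 − p₀)/p₁} = 0.66099 / 0.86892 ≈ 0.7607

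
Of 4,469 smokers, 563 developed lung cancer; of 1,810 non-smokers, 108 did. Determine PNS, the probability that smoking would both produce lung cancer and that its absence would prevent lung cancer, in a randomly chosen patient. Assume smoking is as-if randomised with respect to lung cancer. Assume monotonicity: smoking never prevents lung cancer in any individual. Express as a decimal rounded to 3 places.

p₁ = P(outcome | exposed) = 563/4469 = 0.12598
p₀ = P(outcome | unexposed) = 108/1810 = 0.059669
Under exogeneity and monotonicity, PNS = p₁ − p₀.
PNS = 0.12598 − 0.059669 = 0.06631

PNS ≈ 0.066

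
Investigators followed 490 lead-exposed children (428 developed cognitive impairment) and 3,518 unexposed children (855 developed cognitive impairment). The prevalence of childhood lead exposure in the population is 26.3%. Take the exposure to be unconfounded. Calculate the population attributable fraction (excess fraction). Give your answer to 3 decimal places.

p₁ = P(outcome | exposed) = 428/490 = 0.87347
p₀ = P(outcome | unexposed) = 855/3518 = 0.24304
Overall risk P(Y=1) = π·p₁ + (1−π)·p₀ = 0.263×0.87347 + 0.737×0.24304 = 0.40884.
Under exogeneity, PAF = [P(Y=1) − p₀] / P(Y=1).
PAF = (0.40884 − 0.24304) / 0.40884 ≈ 0.4055

PAF ≈ 0.406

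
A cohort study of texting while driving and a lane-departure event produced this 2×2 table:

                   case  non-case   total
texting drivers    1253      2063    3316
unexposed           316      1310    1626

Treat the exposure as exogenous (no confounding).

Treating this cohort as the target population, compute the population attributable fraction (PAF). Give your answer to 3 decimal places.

p₁ = P(outcome | exposed) = 1253/3316 = 0.37786
p₀ = P(outcome | unexposed) = 316/1626 = 0.19434
Exposure prevalence π = 3316/4942 = 0.67098; overall risk P(Y=1) = 0.31748.
Under exogeneity, PAF = [P(Y=1) − p₀]/P(Y=1).
PAF = (0.31748 − 0.19434) / 0.31748 ≈ 0.3879

PAF ≈ 0.388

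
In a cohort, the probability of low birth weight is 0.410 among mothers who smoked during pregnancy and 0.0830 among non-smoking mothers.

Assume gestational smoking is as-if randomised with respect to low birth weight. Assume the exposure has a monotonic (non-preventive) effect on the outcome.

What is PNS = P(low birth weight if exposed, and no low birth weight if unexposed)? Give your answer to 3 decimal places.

Let p₁ = 0.41, p₀ = 0.083.
Under exogeneity and monotonicity, PNS = p₁ − p₀.
PNS = 0.41 − 0.083 = 0.327

PNS ≈ 0.327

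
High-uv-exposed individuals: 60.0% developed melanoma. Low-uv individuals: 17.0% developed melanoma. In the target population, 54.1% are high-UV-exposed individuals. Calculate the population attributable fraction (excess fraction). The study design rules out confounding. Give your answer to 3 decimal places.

PAF ≈ 0.578

p₁ = 0.6, p₀ = 0.17.
Overall risk P(Y=1) = π·p₁ + (1−π)·p₀ = 0.541×0.6 + 0.459×0.17 = 0.40263.
Under exogeneity, PAF = [P(Y=1) − p₀] / P(Y=1).
PAF = (0.40263 − 0.17) / 0.40263 ≈ 0.5778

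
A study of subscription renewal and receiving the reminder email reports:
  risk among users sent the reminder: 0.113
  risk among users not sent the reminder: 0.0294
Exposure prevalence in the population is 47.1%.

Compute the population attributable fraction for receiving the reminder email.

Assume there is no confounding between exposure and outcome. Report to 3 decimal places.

Let p₁ = 0.113, p₀ = 0.0294.
Overall risk P(Y=1) = π·p₁ + (1−π)·p₀ = 0.471×0.113 + 0.529×0.0294 = 0.068776.
Under exogeneity, PAF = [P(Y=1) − p₀] / P(Y=1).
PAF = (0.068776 − 0.0294) / 0.068776 ≈ 0.5725

PAF ≈ 0.573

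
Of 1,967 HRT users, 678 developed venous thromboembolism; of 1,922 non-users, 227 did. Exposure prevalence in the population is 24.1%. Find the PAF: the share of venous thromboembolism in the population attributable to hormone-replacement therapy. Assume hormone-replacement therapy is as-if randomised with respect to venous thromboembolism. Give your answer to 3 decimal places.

p₁ = P(outcome | exposed) = 678/1967 = 0.34469
p₀ = P(outcome | unexposed) = 227/1922 = 0.11811
Overall risk P(Y=1) = π·p₁ + (1−π)·p₀ = 0.241×0.34469 + 0.759×0.11811 = 0.17271.
Under exogeneity, PAF = [P(Y=1) − p₀] / P(Y=1).
PAF = (0.17271 − 0.11811) / 0.17271 ≈ 0.3162

PAF ≈ 0.316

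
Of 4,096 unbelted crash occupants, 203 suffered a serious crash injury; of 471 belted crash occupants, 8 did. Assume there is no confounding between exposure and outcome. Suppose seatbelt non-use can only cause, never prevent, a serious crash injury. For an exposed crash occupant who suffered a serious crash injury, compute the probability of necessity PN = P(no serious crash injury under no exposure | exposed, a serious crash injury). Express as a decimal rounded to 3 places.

PN ≈ 0.657

p₁ = P(outcome | exposed) = 203/4096 = 0.049561
p₀ = P(outcome | unexposed) = 8/471 = 0.016985
Under exogeneity and monotonicity, PN = (p₁ − p₀) / p₁.
PN = (0.049561 − 0.016985) / 0.049561 = 0.032575 / 0.049561 ≈ 0.6573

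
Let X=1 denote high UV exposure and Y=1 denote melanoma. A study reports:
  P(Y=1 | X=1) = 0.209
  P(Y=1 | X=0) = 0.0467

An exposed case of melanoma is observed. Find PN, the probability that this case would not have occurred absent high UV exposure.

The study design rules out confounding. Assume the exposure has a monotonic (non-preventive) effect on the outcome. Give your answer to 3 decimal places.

PN ≈ 0.777

Let p₁ = 0.209, p₀ = 0.0467.
Under exogeneity and monotonicity, PN = (p₁ − p₀) / p₁.
PN = (0.209 − 0.0467) / 0.209 = 0.1623 / 0.209 ≈ 0.7766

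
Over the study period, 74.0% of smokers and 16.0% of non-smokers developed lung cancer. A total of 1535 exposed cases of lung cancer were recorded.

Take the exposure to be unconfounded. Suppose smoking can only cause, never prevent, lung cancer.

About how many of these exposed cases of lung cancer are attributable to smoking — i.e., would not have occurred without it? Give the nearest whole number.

p₁ = 0.74, p₀ = 0.16.
PN = (p₁ − p₀)/p₁ = (0.74 − 0.16) / 0.74 ≈ 0.78378.
Attributable cases ≈ PN × (exposed cases) = 0.78378 × 1535 ≈ 1203.11.

about 1203 cases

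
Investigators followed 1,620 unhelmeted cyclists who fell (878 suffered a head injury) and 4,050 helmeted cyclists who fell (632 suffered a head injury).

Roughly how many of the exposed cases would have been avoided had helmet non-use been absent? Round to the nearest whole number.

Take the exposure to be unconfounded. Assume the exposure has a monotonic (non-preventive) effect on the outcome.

about 625 cases

p₁ = P(outcome | exposed) = 878/1620 = 0.54198
p₀ = P(outcome | unexposed) = 632/4050 = 0.15605
PN = (p₁ − p₀)/p₁ = (0.54198 − 0.15605) / 0.54198 ≈ 0.71207.
Attributable cases ≈ PN × (exposed cases) = 0.71207 × 878 ≈ 625.20.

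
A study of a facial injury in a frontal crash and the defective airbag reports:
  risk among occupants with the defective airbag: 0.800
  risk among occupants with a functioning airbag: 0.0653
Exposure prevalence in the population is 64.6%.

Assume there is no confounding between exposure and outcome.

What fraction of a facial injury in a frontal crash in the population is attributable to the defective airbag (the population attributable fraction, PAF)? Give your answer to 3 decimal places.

PAF ≈ 0.879

Let p₁ = 0.8, p₀ = 0.0653.
Overall risk P(Y=1) = π·p₁ + (1−π)·p₀ = 0.646×0.8 + 0.354×0.0653 = 0.53992.
Under exogeneity, PAF = [P(Y=1) − p₀] / P(Y=1).
PAF = (0.53992 − 0.0653) / 0.53992 ≈ 0.8791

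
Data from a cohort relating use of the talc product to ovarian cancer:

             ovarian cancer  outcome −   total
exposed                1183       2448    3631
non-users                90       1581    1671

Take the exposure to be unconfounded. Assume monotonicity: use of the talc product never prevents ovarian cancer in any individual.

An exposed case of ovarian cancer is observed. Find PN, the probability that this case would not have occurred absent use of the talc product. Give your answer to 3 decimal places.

p₁ = P(outcome | exposed) = 1183/3631 = 0.32581
p₀ = P(outcome | unexposed) = 90/1671 = 0.05386
Under exogeneity and monotonicity, PN = (p₁ − p₀)/p₁.
PN = (0.32581 − 0.05386) / 0.32581 ≈ 0.8347

PN ≈ 0.835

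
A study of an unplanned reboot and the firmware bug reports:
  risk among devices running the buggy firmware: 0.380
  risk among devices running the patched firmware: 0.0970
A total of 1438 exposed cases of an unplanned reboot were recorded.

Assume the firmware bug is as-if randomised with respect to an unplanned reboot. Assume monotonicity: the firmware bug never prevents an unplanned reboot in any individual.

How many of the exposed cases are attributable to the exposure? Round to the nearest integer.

Let p₁ = 0.38, p₀ = 0.097.
PN = (p₁ − p₀)/p₁ = (0.38 − 0.097) / 0.38 ≈ 0.74474.
Attributable cases ≈ PN × (exposed cases) = 0.74474 × 1438 ≈ 1070.93.

about 1071 cases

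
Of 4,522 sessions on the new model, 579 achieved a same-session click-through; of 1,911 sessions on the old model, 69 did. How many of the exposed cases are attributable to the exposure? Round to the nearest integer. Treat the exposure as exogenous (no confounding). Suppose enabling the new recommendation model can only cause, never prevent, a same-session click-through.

p₁ = P(outcome | exposed) = 579/4522 = 0.12804
p₀ = P(outcome | unexposed) = 69/1911 = 0.036107
PN = (p₁ − p₀)/p₁ = (0.12804 − 0.036107) / 0.12804 ≈ 0.71801.
Attributable cases ≈ PN × (exposed cases) = 0.71801 × 579 ≈ 415.73.

about 416 cases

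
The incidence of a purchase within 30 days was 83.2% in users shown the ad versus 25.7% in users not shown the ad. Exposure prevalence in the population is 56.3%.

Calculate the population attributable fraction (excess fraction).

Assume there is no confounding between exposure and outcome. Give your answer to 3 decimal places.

p₁ = 0.832, p₀ = 0.257.
Overall risk P(Y=1) = π·p₁ + (1−π)·p₀ = 0.563×0.832 + 0.437×0.257 = 0.58073.
Under exogeneity, PAF = [P(Y=1) − p₀] / P(Y=1).
PAF = (0.58073 − 0.257) / 0.58073 ≈ 0.5574

PAF ≈ 0.557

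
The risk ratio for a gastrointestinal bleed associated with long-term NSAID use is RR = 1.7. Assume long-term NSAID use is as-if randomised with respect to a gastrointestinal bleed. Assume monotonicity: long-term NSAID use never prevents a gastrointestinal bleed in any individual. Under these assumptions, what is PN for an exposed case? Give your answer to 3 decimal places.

PN ≈ 0.412

Under exogeneity and monotonicity, PN = (RR − 1) / RR = 1 − 1/RR.
PN = (1.7 − 1) / 1.7 = 0.7 / 1.7 ≈ 0.4118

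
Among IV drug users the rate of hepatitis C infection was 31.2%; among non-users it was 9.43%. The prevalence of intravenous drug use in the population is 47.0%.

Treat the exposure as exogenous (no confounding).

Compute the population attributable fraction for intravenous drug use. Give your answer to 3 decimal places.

p₁ = 0.312, p₀ = 0.0943.
Overall risk P(Y=1) = π·p₁ + (1−π)·p₀ = 0.47×0.312 + 0.53×0.0943 = 0.19662.
Under exogeneity, PAF = [P(Y=1) − p₀] / P(Y=1).
PAF = (0.19662 − 0.0943) / 0.19662 ≈ 0.5204

PAF ≈ 0.520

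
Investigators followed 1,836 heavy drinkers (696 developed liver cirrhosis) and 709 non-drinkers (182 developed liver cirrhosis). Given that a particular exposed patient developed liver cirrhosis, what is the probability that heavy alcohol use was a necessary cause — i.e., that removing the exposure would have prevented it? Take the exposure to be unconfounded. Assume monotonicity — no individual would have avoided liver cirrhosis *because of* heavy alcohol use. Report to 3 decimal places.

p₁ = P(outcome | exposed) = 696/1836 = 0.37908
p₀ = P(outcome | unexposed) = 182/709 = 0.2567
Under exogeneity and monotonicity, PN = (p₁ − p₀) / p₁.
PN = (0.37908 − 0.2567) / 0.37908 = 0.12239 / 0.37908 ≈ 0.3228

PN ≈ 0.323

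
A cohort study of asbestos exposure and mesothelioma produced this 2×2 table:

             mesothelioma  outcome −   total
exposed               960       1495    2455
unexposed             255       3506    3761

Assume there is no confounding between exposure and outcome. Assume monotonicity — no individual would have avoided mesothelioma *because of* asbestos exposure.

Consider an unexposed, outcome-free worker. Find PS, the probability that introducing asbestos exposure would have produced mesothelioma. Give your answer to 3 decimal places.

PS ≈ 0.347

p₁ = P(outcome | exposed) = 960/2455 = 0.39104
p₀ = P(outcome | unexposed) = 255/3761 = 0.067801
Under exogeneity and monotonicity, PS = (p₁ − p₀) / (1 − p₀).
PS = (0.39104 − 0.067801) / (1 − 0.067801) = 0.32324 / 0.9322 ≈ 0.3467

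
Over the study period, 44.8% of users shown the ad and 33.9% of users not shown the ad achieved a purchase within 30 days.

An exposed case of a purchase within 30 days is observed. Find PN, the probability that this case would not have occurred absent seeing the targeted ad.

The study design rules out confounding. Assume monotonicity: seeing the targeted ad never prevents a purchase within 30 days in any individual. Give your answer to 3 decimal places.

PN ≈ 0.243

p₁ = 0.448, p₀ = 0.339.
Under exogeneity and monotonicity, PN = (p₁ − p₀) / p₁.
PN = (0.448 − 0.339) / 0.448 = 0.109 / 0.448 ≈ 0.2433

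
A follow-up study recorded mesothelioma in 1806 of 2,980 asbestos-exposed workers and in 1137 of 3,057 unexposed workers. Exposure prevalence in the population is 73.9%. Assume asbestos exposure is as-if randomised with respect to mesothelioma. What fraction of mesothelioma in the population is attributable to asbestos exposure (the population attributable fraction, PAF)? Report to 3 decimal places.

p₁ = P(outcome | exposed) = 1806/2980 = 0.60604
p₀ = P(outcome | unexposed) = 1137/3057 = 0.37193
Overall risk P(Y=1) = π·p₁ + (1−π)·p₀ = 0.739×0.60604 + 0.261×0.37193 = 0.54494.
Under exogeneity, PAF = [P(Y=1) − p₀] / P(Y=1).
PAF = (0.54494 − 0.37193) / 0.54494 ≈ 0.3175

PAF ≈ 0.317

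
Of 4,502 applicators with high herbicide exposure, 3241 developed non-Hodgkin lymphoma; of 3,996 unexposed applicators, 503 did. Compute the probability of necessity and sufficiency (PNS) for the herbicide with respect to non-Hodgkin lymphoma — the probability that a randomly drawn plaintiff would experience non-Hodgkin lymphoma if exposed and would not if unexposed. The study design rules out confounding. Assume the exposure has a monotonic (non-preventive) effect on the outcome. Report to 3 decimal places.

p₁ = P(outcome | exposed) = 3241/4502 = 0.7199
p₀ = P(outcome | unexposed) = 503/3996 = 0.12588
Under exogeneity and monotonicity, PNS = p₁ − p₀.
PNS = 0.7199 − 0.12588 = 0.59403

PNS ≈ 0.594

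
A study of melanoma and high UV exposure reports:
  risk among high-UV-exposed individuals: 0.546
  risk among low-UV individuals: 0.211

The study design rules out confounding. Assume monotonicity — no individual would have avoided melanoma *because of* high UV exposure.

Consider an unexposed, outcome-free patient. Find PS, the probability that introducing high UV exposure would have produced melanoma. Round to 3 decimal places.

PS ≈ 0.425

Let p₁ = 0.546, p₀ = 0.211.
Under exogeneity and monotonicity, PS = (p₁ − p₀) / (1 − p₀).
PS = (0.546 − 0.211) / (1 − 0.211) = 0.335 / 0.789 ≈ 0.4246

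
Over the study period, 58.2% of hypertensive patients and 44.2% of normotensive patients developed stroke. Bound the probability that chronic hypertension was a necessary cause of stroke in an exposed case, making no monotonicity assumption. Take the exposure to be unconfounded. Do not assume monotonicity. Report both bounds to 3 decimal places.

p₁ = 0.582, p₀ = 0.442.
Under exogeneity alone the bounds on PN are max{0,(p₁−p₀)/p₁} ≤ PN ≤ min{1,(1−p₀)/p₁}.
  lower = (p₁ − p₀)/p₁ = 0.14 / 0.582 ≈ 0.2405
  upper = min{1, (1 − p₀)/p₁} = 0.558 / 0.582 ≈ 0.9588

0.241 ≤ PN ≤ 0.959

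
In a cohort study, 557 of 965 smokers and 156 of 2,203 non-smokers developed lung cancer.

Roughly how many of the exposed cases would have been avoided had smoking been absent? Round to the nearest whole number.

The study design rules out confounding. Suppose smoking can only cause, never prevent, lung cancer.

about 489 cases

p₁ = P(outcome | exposed) = 557/965 = 0.5772
p₀ = P(outcome | unexposed) = 156/2203 = 0.070813
PN = (p₁ − p₀)/p₁ = (0.5772 − 0.070813) / 0.5772 ≈ 0.87732.
Attributable cases ≈ PN × (exposed cases) = 0.87732 × 557 ≈ 488.67.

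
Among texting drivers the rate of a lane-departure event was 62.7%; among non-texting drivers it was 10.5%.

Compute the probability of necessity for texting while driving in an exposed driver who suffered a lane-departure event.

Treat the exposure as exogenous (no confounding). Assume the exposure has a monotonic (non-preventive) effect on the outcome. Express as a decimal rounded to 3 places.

PN ≈ 0.833

p₁ = 0.627, p₀ = 0.105.
Under exogeneity and monotonicity, PN = (p₁ − p₀) / p₁.
PN = (0.627 − 0.105) / 0.627 = 0.522 / 0.627 ≈ 0.8325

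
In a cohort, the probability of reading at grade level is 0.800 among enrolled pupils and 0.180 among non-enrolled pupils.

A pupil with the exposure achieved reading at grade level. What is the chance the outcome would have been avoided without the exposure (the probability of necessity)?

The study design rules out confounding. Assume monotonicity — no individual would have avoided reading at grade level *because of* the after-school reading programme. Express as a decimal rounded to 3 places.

Let p₁ = 0.8, p₀ = 0.18.
Under exogeneity and monotonicity, PN = (p₁ − p₀) / p₁.
PN = (0.8 − 0.18) / 0.8 = 0.62 / 0.8 ≈ 0.7750

PN ≈ 0.775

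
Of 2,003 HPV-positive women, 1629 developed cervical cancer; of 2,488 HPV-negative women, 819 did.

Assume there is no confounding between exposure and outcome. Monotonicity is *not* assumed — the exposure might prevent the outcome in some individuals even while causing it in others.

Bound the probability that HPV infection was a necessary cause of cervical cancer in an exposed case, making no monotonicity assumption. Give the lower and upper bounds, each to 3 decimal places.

0.595 ≤ PN ≤ 0.825

p₁ = P(outcome | exposed) = 1629/2003 = 0.81328
p₀ = P(outcome | unexposed) = 819/2488 = 0.32918
Under exogeneity alone the bounds on PN are max{0,(p₁−p₀)/p₁} ≤ PN ≤ min{1,(1−p₀)/p₁}.
  lower = (p₁ − p₀)/p₁ = 0.4841 / 0.81328 ≈ 0.5952
  upper = min{1, (1 − p₀)/p₁} = 0.67082 / 0.81328 ≈ 0.8248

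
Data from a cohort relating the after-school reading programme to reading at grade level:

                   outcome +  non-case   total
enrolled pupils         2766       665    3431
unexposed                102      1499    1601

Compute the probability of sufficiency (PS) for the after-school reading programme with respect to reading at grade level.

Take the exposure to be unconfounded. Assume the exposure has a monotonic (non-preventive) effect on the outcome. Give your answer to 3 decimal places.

p₁ = P(outcome | exposed) = 2766/3431 = 0.80618
p₀ = P(outcome | unexposed) = 102/1601 = 0.06371
Under exogeneity and monotonicity, PS = (p₁ − p₀) / (1 − p₀).
PS = (0.80618 − 0.06371) / (1 − 0.06371) = 0.74247 / 0.93629 ≈ 0.7930

PS ≈ 0.793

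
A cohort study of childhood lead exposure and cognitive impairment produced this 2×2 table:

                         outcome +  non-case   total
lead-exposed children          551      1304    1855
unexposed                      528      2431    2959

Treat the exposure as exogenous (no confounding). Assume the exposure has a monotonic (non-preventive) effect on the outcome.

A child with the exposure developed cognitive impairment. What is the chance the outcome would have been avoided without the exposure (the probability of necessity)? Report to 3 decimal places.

p₁ = P(outcome | exposed) = 551/1855 = 0.29704
p₀ = P(outcome | unexposed) = 528/2959 = 0.17844
Under exogeneity and monotonicity, PN = (p₁ − p₀)/p₁.
PN = (0.29704 − 0.17844) / 0.29704 ≈ 0.3993

PN ≈ 0.399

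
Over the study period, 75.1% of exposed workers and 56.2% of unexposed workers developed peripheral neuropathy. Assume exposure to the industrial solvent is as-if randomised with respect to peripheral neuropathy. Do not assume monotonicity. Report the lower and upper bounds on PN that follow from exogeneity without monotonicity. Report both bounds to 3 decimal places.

p₁ = 0.751, p₀ = 0.562.
Under exogeneity alone the bounds on PN are max{0,(p₁−p₀)/p₁} ≤ PN ≤ min{1,(1−p₀)/p₁}.
  lower = (p₁ − p₀)/p₁ = 0.189 / 0.751 ≈ 0.2517
  upper = min{1, (1 − p₀)/p₁} = 0.438 / 0.751 ≈ 0.5832

0.252 ≤ PN ≤ 0.583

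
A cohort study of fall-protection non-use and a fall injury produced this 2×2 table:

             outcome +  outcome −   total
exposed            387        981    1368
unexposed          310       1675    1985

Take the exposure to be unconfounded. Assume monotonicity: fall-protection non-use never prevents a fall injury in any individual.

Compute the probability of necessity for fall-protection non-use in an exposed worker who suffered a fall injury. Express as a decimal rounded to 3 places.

PN ≈ 0.448

p₁ = P(outcome | exposed) = 387/1368 = 0.28289
p₀ = P(outcome | unexposed) = 310/1985 = 0.15617
Under exogeneity and monotonicity, PN = (p₁ − p₀) / p₁.
PN = (0.28289 − 0.15617) / 0.28289 = 0.12672 / 0.28289 ≈ 0.4480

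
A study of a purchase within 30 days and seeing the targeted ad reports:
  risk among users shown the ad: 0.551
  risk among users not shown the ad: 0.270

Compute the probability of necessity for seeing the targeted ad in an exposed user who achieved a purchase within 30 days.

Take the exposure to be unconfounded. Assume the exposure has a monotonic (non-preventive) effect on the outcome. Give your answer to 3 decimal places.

Let p₁ = 0.551, p₀ = 0.27.
Under exogeneity and monotonicity, PN = (p₁ − p₀) / p₁.
PN = (0.551 − 0.27) / 0.551 = 0.281 / 0.551 ≈ 0.5100

PN ≈ 0.510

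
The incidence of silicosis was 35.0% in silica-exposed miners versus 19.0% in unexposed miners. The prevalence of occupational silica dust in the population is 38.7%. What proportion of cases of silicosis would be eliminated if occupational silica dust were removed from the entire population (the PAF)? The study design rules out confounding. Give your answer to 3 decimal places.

PAF ≈ 0.246

p₁ = 0.35, p₀ = 0.19.
Overall risk P(Y=1) = π·p₁ + (1−π)·p₀ = 0.387×0.35 + 0.613×0.19 = 0.25192.
Under exogeneity, PAF = [P(Y=1) − p₀] / P(Y=1).
PAF = (0.25192 − 0.19) / 0.25192 ≈ 0.2458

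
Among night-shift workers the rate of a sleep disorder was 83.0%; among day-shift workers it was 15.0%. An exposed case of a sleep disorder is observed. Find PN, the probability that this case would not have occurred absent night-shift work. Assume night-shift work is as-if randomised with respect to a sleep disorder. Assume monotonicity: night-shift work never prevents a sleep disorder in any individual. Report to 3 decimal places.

p₁ = 0.83, p₀ = 0.15.
Under exogeneity and monotonicity, PN = (p₁ − p₀) / p₁.
PN = (0.83 − 0.15) / 0.83 = 0.68 / 0.83 ≈ 0.8193

PN ≈ 0.819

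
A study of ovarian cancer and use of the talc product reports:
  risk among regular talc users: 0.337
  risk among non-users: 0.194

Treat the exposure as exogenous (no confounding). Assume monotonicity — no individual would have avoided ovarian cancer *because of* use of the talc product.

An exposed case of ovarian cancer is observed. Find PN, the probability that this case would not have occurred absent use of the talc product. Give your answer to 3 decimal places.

Let p₁ = 0.337, p₀ = 0.194.
Under exogeneity and monotonicity, PN = (p₁ − p₀) / p₁.
PN = (0.337 − 0.194) / 0.337 = 0.143 / 0.337 ≈ 0.4243

PN ≈ 0.424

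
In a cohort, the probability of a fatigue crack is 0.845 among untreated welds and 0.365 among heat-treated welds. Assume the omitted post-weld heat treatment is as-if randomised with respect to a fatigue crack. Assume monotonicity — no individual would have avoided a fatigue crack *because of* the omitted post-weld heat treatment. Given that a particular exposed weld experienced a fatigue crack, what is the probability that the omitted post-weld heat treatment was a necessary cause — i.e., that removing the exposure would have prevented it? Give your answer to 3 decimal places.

Let p₁ = 0.845, p₀ = 0.365.
Under exogeneity and monotonicity, PN = (p₁ − p₀) / p₁.
PN = (0.845 − 0.365) / 0.845 = 0.48 / 0.845 ≈ 0.5680

PN ≈ 0.568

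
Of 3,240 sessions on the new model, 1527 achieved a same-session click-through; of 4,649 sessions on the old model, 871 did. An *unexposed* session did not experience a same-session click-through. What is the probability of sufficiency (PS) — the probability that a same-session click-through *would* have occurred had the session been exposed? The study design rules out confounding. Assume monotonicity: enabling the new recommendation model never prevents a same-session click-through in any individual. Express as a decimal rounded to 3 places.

PS ≈ 0.349

p₁ = P(outcome | exposed) = 1527/3240 = 0.4713
p₀ = P(outcome | unexposed) = 871/4649 = 0.18735
Under exogeneity and monotonicity, PS = (p₁ − p₀) / (1 − p₀).
PS = (0.4713 − 0.18735) / (1 − 0.18735) = 0.28394 / 0.81265 ≈ 0.3494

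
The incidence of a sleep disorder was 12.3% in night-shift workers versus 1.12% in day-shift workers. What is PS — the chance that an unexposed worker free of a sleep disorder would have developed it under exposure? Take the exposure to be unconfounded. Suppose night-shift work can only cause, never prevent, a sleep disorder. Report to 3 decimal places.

PS ≈ 0.113

p₁ = 0.123, p₀ = 0.0112.
Under exogeneity and monotonicity, PS = (p₁ − p₀) / (1 − p₀).
PS = (0.123 − 0.0112) / (1 − 0.0112) = 0.1118 / 0.9888 ≈ 0.1131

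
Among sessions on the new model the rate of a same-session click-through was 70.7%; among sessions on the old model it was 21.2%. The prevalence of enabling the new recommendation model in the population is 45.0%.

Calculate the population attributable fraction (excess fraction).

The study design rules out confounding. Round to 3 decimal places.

PAF ≈ 0.512

p₁ = 0.707, p₀ = 0.212.
Overall risk P(Y=1) = π·p₁ + (1−π)·p₀ = 0.45×0.707 + 0.55×0.212 = 0.43475.
Under exogeneity, PAF = [P(Y=1) − p₀] / P(Y=1).
PAF = (0.43475 − 0.212) / 0.43475 ≈ 0.5124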